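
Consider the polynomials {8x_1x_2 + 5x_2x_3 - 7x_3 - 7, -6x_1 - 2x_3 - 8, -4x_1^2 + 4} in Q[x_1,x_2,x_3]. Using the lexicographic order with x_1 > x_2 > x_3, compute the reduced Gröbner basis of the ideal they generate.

f_1 = 8x_1x_2 + 5x_2x_3 - 7x_3 - 7, LT = x_1x_2.
f_2 = -6x_1 - 2x_3 - 8, LT = x_1.
f_3 = -4x_1^2 + 4, LT = x_1^2.

S(f_1,f_2): lcm = x_1x_2. S = 7/24x_2x_3 - 4/3x_2 - 7/8x_3 - 7/8.
  reduce S modulo (f_1, f_2, f_3):
  remainder 7/24x_2x_3 - 4/3x_2 - 7/8x_3 - 7/8 ≠ 0; add g_4 = 7/24x_2x_3 - 4/3x_2 - 7/8x_3 - 7/8 to the basis.

S(f_1,f_3): lcm = x_1^2x_2. S = 5/8x_1x_2x_3 - 7/8x_1x_3 - 7/8x_1 + x_2.
  reduce S modulo (f_1, f_2, f_3, g_4):
  remainder -351/49x_2 - 1/3x_3^2 - 95/21x_3 - 88/21 ≠ 0; add g_5 = -351/49x_2 - 1/3x_3^2 - 95/21x_3 - 88/21 to the basis.

S(f_2,f_3): lcm = x_1^2. S = 1/3x_1x_3 + 4/3x_1 + 1.
  reduce S modulo (f_1, f_2, f_3, g_4, g_5):
  remainder -1/9x_3^2 - 8/9x_3 - 7/9 ≠ 0; add g_6 = -1/9x_3^2 - 8/9x_3 - 7/9 to the basis.

The other S-polynomials (S(f_1,g_4), S(f_2,g_4), S(f_3,g_4), S(f_1,g_5), S(f_2,g_5), S(f_3,g_5), S(g_4,g_5), S(f_1,g_6), S(f_2,g_6), S(f_3,g_6), S(g_4,g_6), S(g_5,g_6)) all reduce to 0 modulo the current basis, so we have a Gröbner basis.
Inter-reduce: drop elements whose leading term is divisible by another's, tail-reduce, and make monic.

G = {x_1 + 1/3x_3 + 4/3, x_2 + 7/27x_3 + 7/27, x_3^2 + 8x_3 + 7}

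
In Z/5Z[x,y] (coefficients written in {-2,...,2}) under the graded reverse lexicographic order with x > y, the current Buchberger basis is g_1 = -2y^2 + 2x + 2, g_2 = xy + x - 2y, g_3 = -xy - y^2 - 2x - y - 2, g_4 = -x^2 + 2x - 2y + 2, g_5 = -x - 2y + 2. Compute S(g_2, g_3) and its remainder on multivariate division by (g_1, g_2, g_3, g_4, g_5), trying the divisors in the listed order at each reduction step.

S(g_2, g_3) = -y^2 - x + 2y - 2; remainder on division = y - 2.

lcm(LM(g_2), LM(g_3)) = xy.
S = (lcm/LT(g_2))·g_2 − (lcm/LT(g_3))·g_3 = -y^2 - x + 2y - 2.
Reduce S modulo (g_1, g_2, g_3, g_4, g_5) in that order:
  leading term y^2: subtract (-2)·g_1 from -y^2 - x + 2y - 2 → -2x + 2y + 2
  leading term x: subtract (2)·g_5 from -2x + 2y + 2 → y - 2
  leading term y: no divisor's leading term divides it; move y to the remainder.
  leading term 1: no divisor's leading term divides it; move -2 to the remainder.
The remainder y - 2 is nonzero, so it would be added as the next basis element.
An S-polynomial is built so that the two leading terms cancel; whether anything survives reduction is exactly the Gröbner-basis criterion.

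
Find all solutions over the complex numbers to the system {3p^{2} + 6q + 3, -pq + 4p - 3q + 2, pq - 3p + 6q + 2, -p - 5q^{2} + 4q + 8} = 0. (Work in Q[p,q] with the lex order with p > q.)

Compute a lex Gröbner basis by Buchberger's algorithm.
f_1 = 3p^{2} + 6q + 3, LT = p^{2}.
f_2 = -pq + 4p - 3q + 2, LT = pq.
f_3 = pq - 3p + 6q + 2, LT = pq.
f_4 = -p - 5q^{2} + 4q + 8, LT = p.

S(f_1,f_2): lcm = p^{2}q. S = 4p^{2} - 3pq + 2p + 2q^{2} + q.
  reduce S modulo (f_1, f_2, f_3, f_4):
  remainder 52q^{2} - 38q - 90 ≠ 0; add h_5 = 52q^{2} - 38q - 90 to the basis.

S(f_1,f_3): lcm = p^{2}q. S = 3p^{2} - 6pq - 2p + 2q^{2} + q.
  reduce S modulo (f_1, f_2, f_3, f_4, h_5):
  remainder \tfrac{71}{13}q + \tfrac{71}{13} ≠ 0; add h_6 = \tfrac{71}{13}q + \tfrac{71}{13} to the basis.

The other S-polynomials (S(f_1,f_4), S(f_2,f_3), S(f_2,f_4), S(f_3,f_4), S(f_1,h_5), S(f_2,h_5), S(f_3,h_5), S(f_4,h_5), S(f_1,h_6), S(f_2,h_6), S(f_3,h_6), S(f_4,h_6), S(h_5,h_6)) all reduce to 0 modulo the current basis, so we have a Gröbner basis.
Inter-reduce: drop elements whose leading term is divisible by another's, tail-reduce, and make monic.
Reduced Gröbner basis: {p + 1, q + 1}.

The lex basis is triangular: the last element involves only q. Solving q + 1 = 0 gives q ∈ {-1}; substituting each value into the earlier elements determines the remaining variables.
  q = -1: the earlier basis element becomes p + 1 = 0, giving p = -1 — point (-1, -1).

{(-1, -1)}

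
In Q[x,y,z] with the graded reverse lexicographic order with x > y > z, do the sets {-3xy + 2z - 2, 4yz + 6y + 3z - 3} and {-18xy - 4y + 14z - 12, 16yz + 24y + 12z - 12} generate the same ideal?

For a fixed monomial order, each ideal has a unique reduced Gröbner basis; comparing bases decides equality.
Buchberger on the first generating set:
f_1 = -3xy + 2z - 2, LT = xy.
f_2 = 4yz + 6y + 3z - 3, LT = yz.

S(f_1,f_2): lcm = xyz. S = -3/2xy - 3/4xz - 2/3z^2 + 3/4x + 2/3z.
  reduce S modulo (f_1, f_2):
  remainder -3/4xz - 2/3z^2 + 3/4x - 1/3z + 1 ≠ 0; add g_3 = -3/4xz - 2/3z^2 + 3/4x - 1/3z + 1 to the basis.

The other S-polynomials (S(f_1,g_3), S(f_2,g_3)) all reduce to 0 modulo the current basis, so we have a Gröbner basis.
Inter-reduce: drop elements whose leading term is divisible by another's, tail-reduce, and make monic.
Reduced Gröbner basis: {xy - 2/3z + 2/3, xz + 8/9z^2 - x + 4/9z - 4/3, yz + 3/2y + 3/4z - 3/4}.

Buchberger on the second generating set:
h_1 = -18xy - 4y + 14z - 12, LT = xy.
h_2 = 16yz + 24y + 12z - 12, LT = yz.

S(h_1,h_2): lcm = xyz. S = -3/2xy - 3/4xz + 2/9yz - 7/9z^2 + 3/4x + 2/3z.
  reduce S modulo (h_1, h_2):
  remainder -3/4xz - 7/9z^2 + 3/4x - 2/3z + 7/6 ≠ 0; add k_3 = -3/4xz - 7/9z^2 + 3/4x - 2/3z + 7/6 to the basis.

The other S-polynomials (S(h_1,k_3), S(h_2,k_3)) all reduce to 0 modulo the current basis, so we have a Gröbner basis.
Inter-reduce: drop elements whose leading term is divisible by another's, tail-reduce, and make monic.
Reduced Gröbner basis: {xy + 2/9y - 7/9z + 2/3, xz + 28/27z^2 - x + 8/9z - 14/9, yz + 3/2y + 3/4z - 3/4}.

The bases are distinct; the ideals are different.
The same test decides containment: I ⊆ J iff every generator of I reduces to 0 modulo a Gröbner basis of J.

No, the ideals differ.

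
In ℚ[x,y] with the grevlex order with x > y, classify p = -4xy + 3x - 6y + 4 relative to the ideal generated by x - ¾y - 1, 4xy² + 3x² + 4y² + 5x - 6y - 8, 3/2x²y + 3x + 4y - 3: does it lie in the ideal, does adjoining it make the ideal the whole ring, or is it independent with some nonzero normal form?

Adjoining -4xy + 3x - 6y + 4 makes the ideal the whole ring: the system is inconsistent.

First compute the reduced Gröbner basis of I by Buchberger's algorithm.
f_1 = x - ¾y - 1, LT = x.
f_2 = 4xy² + 3x² + 4y² + 5x - 6y - 8, LT = xy².
f_3 = 3/2x²y + 3x + 4y - 3, LT = x²y.

S(f_1,f_2): lcm = xy². S = -¾y³ - ¾x² - 2y² - 5/4x + 3/2y + 2.
  reduce S modulo (f_1, f_2, f_3):
  remainder -¾y³ - 155/64y² - 9/16y ≠ 0; add h_4 = -¾y³ - 155/64y² - 9/16y to the basis.

S(f_1,f_3): lcm = x²y. S = -¾xy² - xy - 2x - 8/3y + 2.
  reduce S modulo (f_1, f_2, f_3, h_4):
  remainder 81/256y² - 911/192y ≠ 0; add h_5 = 81/256y² - 911/192y to the basis.

S(f_2,f_3): lcm = x²y². S = ¾x³ + xy² + 5/4x² - 7/2xy - 8/3y² - 2x + 2y.
  reduce S modulo (f_1, f_2, f_3, h_4, h_5):
  remainder -2022803/23328y ≠ 0; add h_6 = -2022803/23328y to the basis.

The other S-polynomials (S(f_1,h_4), S(f_2,h_4), S(f_3,h_4), S(f_1,h_5), S(f_2,h_5), S(f_3,h_5), S(h_4,h_5), S(f_1,h_6), S(f_2,h_6), S(f_3,h_6), S(h_4,h_6), S(h_5,h_6)) all reduce to 0 modulo the current basis, so we have a Gröbner basis.
Inter-reduce: drop elements whose leading term is divisible by another's, tail-reduce, and make monic.
Reduced Gröbner basis: {x - 1, y}.
Label its elements g_1 = x - 1, g_2 = y.

Reduce p = -4xy + 3x - 6y + 4 modulo G:
  leading term xy: subtract (-4y)·g_1 from -4xy + 3x - 6y + 4 → 3x - 10y + 4
  leading term x: subtract (3)·g_1 from 3x - 10y + 4 → -10y + 7
  leading term y: subtract (-10)·g_2 from -10y + 7 → 7
  leading term 1: no divisor's leading term divides it; move 7 to the remainder.
  normal form = 7.
The normal form is nonzero, so p ∉ I. Since p minus its normal form lies in I, I + (p) = I + (r) where r = 7; decide whether this ideal is the whole ring.
Here r = 7 is a nonzero constant, hence a unit: 1 ∈ I + (p), the Gröbner basis of I + (p) is {1}, and the enlarged system has no common solution — adjoining p is inconsistent.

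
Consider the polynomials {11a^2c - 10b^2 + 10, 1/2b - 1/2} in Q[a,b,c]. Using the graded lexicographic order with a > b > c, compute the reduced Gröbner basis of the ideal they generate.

f_1 = 11a^2c - 10b^2 + 10, LT = a^2c.
f_2 = 1/2b - 1/2, LT = b.

The S-polynomials (S(f_1,f_2)) all reduce to 0 modulo the current basis, so we have a Gröbner basis.

G = {a^2c, b - 1}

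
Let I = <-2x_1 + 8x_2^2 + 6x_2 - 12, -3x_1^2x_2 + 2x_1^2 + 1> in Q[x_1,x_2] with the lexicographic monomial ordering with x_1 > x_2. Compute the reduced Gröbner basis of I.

Buchberger's algorithm terminates because the ascending chain of leading-term ideals stabilizes.

f_1 = -2x_1 + 8x_2^2 + 6x_2 - 12, LT = x_1.
f_2 = -3x_1^2x_2 + 2x_1^2 + 1, LT = x_1^2x_2.

S(f_1,f_2): lcm = x_1^2x_2. S = 2/3x_1^2 - 4x_1x_2^3 - 3x_1x_2^2 + 6x_1x_2 + 1/3.
  leading term x_1^2: subtract (-1/3x_1)·f_1 from 2/3x_1^2 - 4x_1x_2^3 - 3x_1x_2^2 + 6x_1x_2 + 1/3 → -4x_1x_2^3 - 1/3x_1x_2^2 + 8x_1x_2 - 4x_1 + 1/3
  leading term x_1x_2^3: subtract (2x_2^3)·f_1 from -4x_1x_2^3 - 1/3x_1x_2^2 + 8x_1x_2 - 4x_1 + 1/3 → -1/3x_1x_2^2 + 8x_1x_2 - 4x_1 - 16x_2^5 - 12x_2^4 + 24x_2^3 + 1/3
  leading term x_1x_2^2: subtract (1/6x_2^2)·f_1 from -1/3x_1x_2^2 + 8x_1x_2 - 4x_1 - 16x_2^5 - 12x_2^4 + 24x_2^3 + 1/3 → 8x_1x_2 - 4x_1 - 16x_2^5 - 40/3x_2^4 + 23x_2^3 + 2x_2^2 + 1/3
  leading term x_1x_2: subtract (-4x_2)·f_1 from 8x_1x_2 - 4x_1 - 16x_2^5 - 40/3x_2^4 + 23x_2^3 + 2x_2^2 + 1/3 → -4x_1 - 16x_2^5 - 40/3x_2^4 + 55x_2^3 + 26x_2^2 - 48x_2 + 1/3
  leading term x_1: subtract (2)·f_1 from -4x_1 - 16x_2^5 - 40/3x_2^4 + 55x_2^3 + 26x_2^2 - 48x_2 + 1/3 → -16x_2^5 - 40/3x_2^4 + 55x_2^3 + 10x_2^2 - 60x_2 + 73/3
  leading term x_2^5: no divisor's leading term divides it; move -16x_2^5 to the remainder.
  leading term x_2^4: no divisor's leading term divides it; move -40/3x_2^4 to the remainder.
  leading term x_2^3: no divisor's leading term divides it; move 55x_2^3 to the remainder.
  leading term x_2^2: no divisor's leading term divides it; move 10x_2^2 to the remainder.
  leading term x_2: no divisor's leading term divides it; move -60x_2 to the remainder.
  leading term 1: no divisor's leading term divides it; move 73/3 to the remainder.
  remainder -16x_2^5 - 40/3x_2^4 + 55x_2^3 + 10x_2^2 - 60x_2 + 73/3 ≠ 0; add g_3 = -16x_2^5 - 40/3x_2^4 + 55x_2^3 + 10x_2^2 - 60x_2 + 73/3 to the basis.

The other S-polynomials (S(f_1,g_3), S(f_2,g_3)) all reduce to 0 modulo the current basis, so we have a Gröbner basis.
Inter-reduce: drop elements whose leading term is divisible by another's, tail-reduce, and make monic.

G = {x_1 - 4x_2^2 - 3x_2 + 6, x_2^5 + 5/6x_2^4 - 55/16x_2^3 - 5/8x_2^2 + 15/4x_2 - 73/48}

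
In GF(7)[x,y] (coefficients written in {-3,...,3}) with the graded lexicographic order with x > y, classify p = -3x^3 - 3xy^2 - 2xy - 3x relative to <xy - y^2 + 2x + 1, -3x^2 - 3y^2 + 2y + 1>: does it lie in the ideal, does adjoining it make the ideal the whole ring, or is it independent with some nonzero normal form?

-3x^3 - 3xy^2 - 2xy - 3x is independent of I; its normal form modulo I is 3y^2 - 3x - 3.

First compute the reduced Gröbner basis of I by Buchberger's algorithm.
f_1 = xy - y^2 + 2x + 1, LT = xy.
f_2 = -3x^2 - 3y^2 + 2y + 1, LT = x^2.

S(f_1,f_2): lcm = x^2y. S = -xy^2 - y^3 + 2x^2 + 3y^2 + x - 2y.
  leading term xy^2: subtract (-y)·f_1 from -xy^2 - y^3 + 2x^2 + 3y^2 + x - 2y → -2y^3 + 2x^2 + 2xy + 3y^2 + x - y
  leading term y^3: no divisor's leading term divides it; move -2y^3 to the remainder.
  leading term x^2: subtract (-3)·f_2 from 2x^2 + 2xy + 3y^2 + x - y → 2xy + y^2 + x - 2y + 3
  leading term xy: subtract (2)·f_1 from 2xy + y^2 + x - 2y + 3 → 3y^2 - 3x - 2y + 1
  leading term y^2: no divisor's leading term divides it; move 3y^2 to the remainder.
  leading term x: no divisor's leading term divides it; move -3x to the remainder.
  leading term y: no divisor's leading term divides it; move -2y to the remainder.
  leading term 1: no divisor's leading term divides it; move 1 to the remainder.
  remainder -2y^3 + 3y^2 - 3x - 2y + 1 ≠ 0; add h_3 = -2y^3 + 3y^2 - 3x - 2y + 1 to the basis.

S(f_1,h_3): lcm = xy^3. S = -y^4 + 2x^2 - xy + y^2 - 3x.
  leading term y^4: subtract (-3y)·h_3 from -y^4 + 2x^2 - xy + y^2 - 3x → 2y^3 + 2x^2 - 3xy + 2y^2 - 3x + 3y
  leading term y^3: subtract (-1)·h_3 from 2y^3 + 2x^2 - 3xy + 2y^2 - 3x + 3y → 2x^2 - 3xy - 2y^2 + x + y + 1
  leading term x^2: subtract (-3)·f_2 from 2x^2 - 3xy - 2y^2 + x + y + 1 → -3xy + 3y^2 + x - 3
  leading term xy: subtract (-3)·f_1 from -3xy + 3y^2 + x - 3 → 0
  remainder 0.

S(f_2,h_3): leading monomials are coprime, so the S-polynomial reduces to 0 (Buchberger's first criterion).
Every S-polynomial of the final basis reduces to 0, so we have a Gröbner basis.
Inter-reduce: drop elements whose leading term is divisible by another's, tail-reduce, and make monic.
Reduced Gröbner basis: {y^3 + 2y^2 - 2x + y + 3, x^2 + y^2 - 3y + 2, xy - y^2 + 2x + 1}.
Label its elements g_1 = y^3 + 2y^2 - 2x + y + 3, g_2 = x^2 + y^2 - 3y + 2, g_3 = xy - y^2 + 2x + 1.

Reduce p = -3x^3 - 3xy^2 - 2xy - 3x modulo G:
  leading term x^3: subtract (-3x)·g_2 from -3x^3 - 3xy^2 - 2xy - 3x → 3xy + 3x
  leading term xy: subtract (3)·g_3 from 3xy + 3x → 3y^2 - 3x - 3
  leading term y^2: no divisor's leading term divides it; move 3y^2 to the remainder.
  leading term x: no divisor's leading term divides it; move -3x to the remainder.
  leading term 1: no divisor's leading term divides it; move -3 to the remainder.
  normal form = 3y^2 - 3x - 3.
The normal form is nonzero, so p ∉ I. Since p minus its normal form lies in I, I + (p) = I + (r) where r = 3y^2 - 3x - 3; decide whether this ideal is the whole ring.
Run Buchberger on G together with r (pairs among the g_i already reduce to 0 since G is a Gröbner basis):
g_1 = y^3 + 2y^2 - 2x + y + 3, LT = y^3.
g_2 = x^2 + y^2 - 3y + 2, LT = x^2.
g_3 = xy - y^2 + 2x + 1, LT = xy.
r = 3y^2 - 3x - 3, LT = y^2.

S(g_1,g_2): leading monomials are coprime, so the S-polynomial reduces to 0 (Buchberger's first criterion).
S(g_1,g_3): lcm = xy^3. S = y^4 - 2x^2 + xy - y^2 + 3x.
  leading term y^4: subtract (y)·g_1 from y^4 - 2x^2 + xy - y^2 + 3x → -2y^3 - 2x^2 + 3xy - 2y^2 + 3x - 3y
  leading term y^3: subtract (-2)·g_1 from -2y^3 - 2x^2 + 3xy - 2y^2 + 3x - 3y → -2x^2 + 3xy + 2y^2 - x - y - 1
  leading term x^2: subtract (-2)·g_2 from -2x^2 + 3xy + 2y^2 - x - y - 1 → 3xy - 3y^2 - x + 3
  leading term xy: subtract (3)·g_3 from 3xy - 3y^2 - x + 3 → 0
  remainder 0.

S(g_1,r): lcm = y^3. S = xy + 2y^2 - 2x + 2y + 3.
  leading term xy: subtract (1)·g_3 from xy + 2y^2 - 2x + 2y + 3 → 3y^2 + 3x + 2y + 2
  leading term y^2: subtract (1)·r from 3y^2 + 3x + 2y + 2 → -x + 2y - 2
  leading term x: no divisor's leading term divides it; move -x to the remainder.
  leading term y: no divisor's leading term divides it; move 2y to the remainder.
  leading term 1: no divisor's leading term divides it; move -2 to the remainder.
  remainder -x + 2y - 2 ≠ 0; add m_5 = -x + 2y - 2 to the basis.

S(g_2,g_3): lcm = x^2y. S = xy^2 + y^3 - 2x^2 - 3y^2 - x + 2y.
  leading term xy^2: subtract (y)·g_3 from xy^2 + y^3 - 2x^2 - 3y^2 - x + 2y → 2y^3 - 2x^2 - 2xy - 3y^2 - x + y
  leading term y^3: subtract (2)·g_1 from 2y^3 - 2x^2 - 2xy - 3y^2 - x + y → -2x^2 - 2xy + 3x - y + 1
  leading term x^2: subtract (-2)·g_2 from -2x^2 - 2xy + 3x - y + 1 → -2xy + 2y^2 + 3x - 2
  leading term xy: subtract (-2)·g_3 from -2xy + 2y^2 + 3x - 2 → 0
  remainder 0.

S(g_2,r): leading monomials are coprime, so the S-polynomial reduces to 0 (Buchberger's first criterion).
S(g_3,r): lcm = xy^2. S = -y^3 + x^2 + 2xy + x + y.
  leading term y^3: subtract (-1)·g_1 from -y^3 + x^2 + 2xy + x + y → x^2 + 2xy + 2y^2 - x + 2y + 3
  leading term x^2: subtract (1)·g_2 from x^2 + 2xy + 2y^2 - x + 2y + 3 → 2xy + y^2 - x - 2y + 1
  leading term xy: subtract (2)·g_3 from 2xy + y^2 - x - 2y + 1 → 3y^2 + 2x - 2y - 1
  leading term y^2: subtract (1)·r from 3y^2 + 2x - 2y - 1 → -2x - 2y + 2
  leading term x: subtract (2)·m_5 from -2x - 2y + 2 → y - 1
  leading term y: no divisor's leading term divides it; move y to the remainder.
  leading term 1: no divisor's leading term divides it; move -1 to the remainder.
  remainder y - 1 ≠ 0; add m_6 = y - 1 to the basis.

S(g_1,m_5): leading monomials are coprime, so the S-polynomial reduces to 0 (Buchberger's first criterion).
S(g_2,m_5): lcm = x^2. S = 2xy + y^2 - 2x - 3y + 2.
  leading term xy: subtract (2)·g_3 from 2xy + y^2 - 2x - 3y + 2 → 3y^2 + x - 3y
  leading term y^2: subtract (1)·r from 3y^2 + x - 3y → -3x - 3y + 3
  leading term x: subtract (3)·m_5 from -3x - 3y + 3 → -2y + 2
  leading term y: subtract (-2)·m_6 from -2y + 2 → 0
  remainder 0.

S(g_3,m_5): lcm = xy. S = y^2 + 2x - 2y + 1.
  leading term y^2: subtract (-2)·r from y^2 + 2x - 2y + 1 → 3x - 2y + 2
  leading term x: subtract (-3)·m_5 from 3x - 2y + 2 → -3y + 3
  leading term y: subtract (-3)·m_6 from -3y + 3 → 0
  remainder 0.

S(r,m_5): leading monomials are coprime, so the S-polynomial reduces to 0 (Buchberger's first criterion).
S(g_1,m_6): lcm = y^3. S = 3y^2 - 2x + y + 3.
  leading term y^2: subtract (1)·r from 3y^2 - 2x + y + 3 → x + y - 1
  leading term x: subtract (-1)·m_5 from x + y - 1 → 3y - 3
  leading term y: subtract (3)·m_6 from 3y - 3 → 0
  remainder 0.

S(g_2,m_6): leading monomials are coprime, so the S-polynomial reduces to 0 (Buchberger's first criterion).
S(g_3,m_6): lcm = xy. S = -y^2 + 3x + 1.
  leading term y^2: subtract (2)·r from -y^2 + 3x + 1 → 2x
  leading term x: subtract (-2)·m_5 from 2x → -3y + 3
  leading term y: subtract (-3)·m_6 from -3y + 3 → 0
  remainder 0.

S(r,m_6): lcm = y^2. S = -x + y - 1.
  leading term x: subtract (1)·m_5 from -x + y - 1 → -y + 1
  leading term y: subtract (-1)·m_6 from -y + 1 → 0
  remainder 0.

S(m_5,m_6): leading monomials are coprime, so the S-polynomial reduces to 0 (Buchberger's first criterion).
Every S-polynomial of the final basis reduces to 0, so we have a Gröbner basis.
Inter-reduce: drop elements whose leading term is divisible by another's, tail-reduce, and make monic.
Reduced Gröbner basis: {x, y - 1}.
The reduced Gröbner basis of I + (p) is {x, y - 1} ≠ {1}, a proper ideal, so the enlarged system stays consistent: p is independent of I, with normal form 3y^2 - 3x - 3.

Ideal membership is decidable via reduction modulo a Gröbner basis.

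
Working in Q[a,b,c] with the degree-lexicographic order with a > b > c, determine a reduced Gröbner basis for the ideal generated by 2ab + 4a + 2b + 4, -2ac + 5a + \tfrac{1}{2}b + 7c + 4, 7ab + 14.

f_1 = 2ab + 4a + 2b + 4, LT = ab.
f_2 = -2ac + 5a + \tfrac{1}{2}b + 7c + 4, LT = ac.
f_3 = 7ab + 14, LT = ab.

S(f_1,f_2): lcm = abc. S = \tfrac{5}{2}ab + 2ac + \tfrac{1}{4}b^{2} + \tfrac{9}{2}bc + 2b + 2c.
  reduce S modulo (f_1, f_2, f_3):
  remainder \tfrac{1}{4}b^{2} + \tfrac{9}{2}bc + 9c - 1 ≠ 0; add g_4 = \tfrac{1}{4}b^{2} + \tfrac{9}{2}bc + 9c - 1 to the basis.

S(f_1,f_3): lcm = ab. S = 2a + b.
  reduce S modulo (f_1, f_2, f_3, g_4):
  remainder 2a + b ≠ 0; add g_5 = 2a + b to the basis.

S(f_2,f_3): lcm = abc. S = -\tfrac{5}{2}ab - \tfrac{1}{4}b^{2} - \tfrac{7}{2}bc - 2b - 2c.
  reduce S modulo (f_1, f_2, f_3, g_4, g_5):
  remainder bc - 2b + 7c + 4 ≠ 0; add g_6 = bc - 2b + 7c + 4 to the basis.

S(f_3,g_4): lcm = ab^{2}. S = -18abc - 36ac + 4a + 2b.
  reduce S modulo (f_1, f_2, f_3, g_4, g_5, g_6):
  remainder 36b - 90c - 72 ≠ 0; add g_7 = 36b - 90c - 72 to the basis.

S(g_4,g_6): lcm = b^{2}c. S = 18bc^{2} + 2b^{2} - 7bc + 36c^{2} - 4b - 4c.
  reduce S modulo (f_1, f_2, f_3, g_4, g_5, g_6, g_7):
  remainder -90c^{2} - 144c ≠ 0; add g_8 = -90c^{2} - 144c to the basis.

The other S-polynomials (S(f_1,g_4), S(f_2,g_4), S(f_1,g_5), S(f_2,g_5), S(f_3,g_5), S(g_4,g_5), S(f_1,g_6), S(f_2,g_6), S(f_3,g_6), S(g_5,g_6), S(f_1,g_7), S(f_2,g_7), S(f_3,g_7), S(g_4,g_7), S(g_5,g_7), S(g_6,g_7), S(f_1,g_8), S(f_2,g_8), S(f_3,g_8), S(g_4,g_8), S(g_5,g_8), S(g_6,g_8), S(g_7,g_8)) all reduce to 0 modulo the current basis, so we have a Gröbner basis.
Inter-reduce: drop elements whose leading term is divisible by another's, tail-reduce, and make monic.

G = {c^{2} + \tfrac{8}{5}c, a + \tfrac{5}{4}c + 1, b - \tfrac{5}{2}c - 2}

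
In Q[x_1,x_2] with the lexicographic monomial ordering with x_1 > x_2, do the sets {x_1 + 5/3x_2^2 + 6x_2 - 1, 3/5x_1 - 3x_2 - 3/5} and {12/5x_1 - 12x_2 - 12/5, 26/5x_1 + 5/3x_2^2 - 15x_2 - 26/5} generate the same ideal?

Yes, the ideals are equal.

Two ideals are equal iff their reduced Gröbner bases coincide (the reduced basis is unique for a fixed ordering).
Buchberger on the first generating set:
f_1 = x_1 + 5/3x_2^2 + 6x_2 - 1, LT = x_1.
f_2 = 3/5x_1 - 3x_2 - 3/5, LT = x_1.

S(f_1,f_2): lcm = x_1. S = 5/3x_2^2 + 11x_2.
  leading term x_2^2: no divisor's leading term divides it; move 5/3x_2^2 to the remainder.
  leading term x_2: no divisor's leading term divides it; move 11x_2 to the remainder.
  remainder 5/3x_2^2 + 11x_2 ≠ 0; add g_3 = 5/3x_2^2 + 11x_2 to the basis.

The other S-polynomials (S(f_1,g_3), S(f_2,g_3)) all reduce to 0 modulo the current basis, so we have a Gröbner basis.
Inter-reduce: drop elements whose leading term is divisible by another's, tail-reduce, and make monic.
Reduced Gröbner basis: {x_1 - 5x_2 - 1, x_2^2 + 33/5x_2}.

Buchberger on the second generating set:
h_1 = 12/5x_1 - 12x_2 - 12/5, LT = x_1.
h_2 = 26/5x_1 + 5/3x_2^2 - 15x_2 - 26/5, LT = x_1.

S(h_1,h_2): lcm = x_1. S = -25/78x_2^2 - 55/26x_2.
  leading term x_2^2: no divisor's leading term divides it; move -25/78x_2^2 to the remainder.
  leading term x_2: no divisor's leading term divides it; move -55/26x_2 to the remainder.
  remainder -25/78x_2^2 - 55/26x_2 ≠ 0; add k_3 = -25/78x_2^2 - 55/26x_2 to the basis.

The other S-polynomials (S(h_1,k_3), S(h_2,k_3)) all reduce to 0 modulo the current basis, so we have a Gröbner basis.
Inter-reduce: drop elements whose leading term is divisible by another's, tail-reduce, and make monic.
Reduced Gröbner basis: {x_1 - 5x_2 - 1, x_2^2 + 33/5x_2}.

The two bases agree; hence the ideals are identical.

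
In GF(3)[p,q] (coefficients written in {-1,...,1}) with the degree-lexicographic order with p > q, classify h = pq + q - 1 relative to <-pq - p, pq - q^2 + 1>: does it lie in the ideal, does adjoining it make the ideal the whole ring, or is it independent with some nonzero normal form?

pq + q - 1 is independent of I; its normal form modulo I is -p + q - 1.

First compute the reduced Gröbner basis of I by Buchberger's algorithm.
f_1 = -pq - p, LT = pq.
f_2 = pq - q^2 + 1, LT = pq.

S(f_1,f_2): lcm = pq. S = q^2 + p - 1.
  leading term q^2: no divisor's leading term divides it; move q^2 to the remainder.
  leading term p: no divisor's leading term divides it; move p to the remainder.
  leading term 1: no divisor's leading term divides it; move -1 to the remainder.
  remainder q^2 + p - 1 ≠ 0; add k_3 = q^2 + p - 1 to the basis.

S(f_1,k_3): lcm = pq^2. S = -p^2 + pq + p.
  leading term p^2: no divisor's leading term divides it; move -p^2 to the remainder.
  leading term pq: subtract (-1)·f_1 from pq + p → 0
  remainder -p^2 ≠ 0; add k_4 = -p^2 to the basis.

The other S-polynomials (S(f_2,k_3), S(f_1,k_4), S(f_2,k_4), S(k_3,k_4)) all reduce to 0 modulo the current basis, so we have a Gröbner basis.
Inter-reduce: drop elements whose leading term is divisible by another's, tail-reduce, and make monic.
Reduced Gröbner basis: {p^2, pq + p, q^2 + p - 1}.
Label its elements g_1 = p^2, g_2 = pq + p, g_3 = q^2 + p - 1.

Reduce h = pq + q - 1 modulo G:
  leading term pq: subtract (1)·g_2 from pq + q - 1 → -p + q - 1
  leading term p: no divisor's leading term divides it; move -p to the remainder.
  leading term q: no divisor's leading term divides it; move q to the remainder.
  leading term 1: no divisor's leading term divides it; move -1 to the remainder.
  normal form = -p + q - 1.
The normal form is nonzero, so h ∉ I. Since h minus its normal form lies in I, I + (h) = I + (r) where r = -p + q - 1; decide whether this ideal is the whole ring.
Run Buchberger on G together with r (pairs among the g_i already reduce to 0 since G is a Gröbner basis):
g_1 = p^2, LT = p^2.
g_2 = pq + p, LT = pq.
g_3 = q^2 + p - 1, LT = q^2.
r = -p + q - 1, LT = p.

S(g_1,r): lcm = p^2. S = pq - p.
  leading term pq: subtract (1)·g_2 from pq - p → p
  leading term p: subtract (-1)·r from p → q - 1
  leading term q: no divisor's leading term divides it; move q to the remainder.
  leading term 1: no divisor's leading term divides it; move -1 to the remainder.
  remainder q - 1 ≠ 0; add m_5 = q - 1 to the basis.

The other S-polynomials (S(g_1,g_2), S(g_1,g_3), S(g_2,g_3), S(g_2,r), S(g_3,r), S(g_1,m_5), S(g_2,m_5), S(g_3,m_5), S(r,m_5)) all reduce to 0 modulo the current basis, so we have a Gröbner basis.
Inter-reduce: drop elements whose leading term is divisible by another's, tail-reduce, and make monic.
Reduced Gröbner basis: {p, q - 1}.
The reduced Gröbner basis of I + (h) is {p, q - 1} ≠ {1}, a proper ideal, so the enlarged system stays consistent: h is independent of I, with normal form -p + q - 1.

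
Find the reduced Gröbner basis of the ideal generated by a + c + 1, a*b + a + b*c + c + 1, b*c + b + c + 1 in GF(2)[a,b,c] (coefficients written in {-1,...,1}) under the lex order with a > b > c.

G = {a, b, c + 1}

f_1 = a + c + 1, LT = a.
f_2 = a*b + a + b*c + c + 1, LT = a*b.
f_3 = b*c + b + c + 1, LT = b*c.

S(f_1,f_2): lcm = a*b. S = a + b + c + 1.
  reduce S modulo (f_1, f_2, f_3):
  remainder b ≠ 0; add g_4 = b to the basis.

S(f_2,f_3): lcm = a*b*c. S = a*b + a + b*c**2 + c**2 + c.
  reduce S modulo (f_1, f_2, f_3, g_4):
  remainder c + 1 ≠ 0; add g_5 = c + 1 to the basis.

The other S-polynomials (S(f_1,f_3), S(f_1,g_4), S(f_2,g_4), S(f_3,g_4), S(f_1,g_5), S(f_2,g_5), S(f_3,g_5), S(g_4,g_5)) all reduce to 0 modulo the current basis, so we have a Gröbner basis.
Inter-reduce: drop elements whose leading term is divisible by another's, tail-reduce, and make monic.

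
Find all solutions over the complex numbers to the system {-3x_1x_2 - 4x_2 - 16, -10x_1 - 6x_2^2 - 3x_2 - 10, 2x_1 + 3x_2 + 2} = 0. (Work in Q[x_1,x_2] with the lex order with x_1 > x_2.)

Compute a lex Gröbner basis by Buchberger's algorithm.
f_1 = -3x_1x_2 - 4x_2 - 16, LT = x_1x_2.
f_2 = -10x_1 - 6x_2^2 - 3x_2 - 10, LT = x_1.
f_3 = 2x_1 + 3x_2 + 2, LT = x_1.

S(f_1,f_2): lcm = x_1x_2. S = -3/5x_2^3 - 3/10x_2^2 + 1/3x_2 + 16/3.
  reduce S modulo (f_1, f_2, f_3):
  remainder -3/5x_2^3 - 3/10x_2^2 + 1/3x_2 + 16/3 ≠ 0; add h_4 = -3/5x_2^3 - 3/10x_2^2 + 1/3x_2 + 16/3 to the basis.

S(f_1,f_3): lcm = x_1x_2. S = -3/2x_2^2 + 1/3x_2 + 16/3.
  reduce S modulo (f_1, f_2, f_3, h_4):
  remainder -3/2x_2^2 + 1/3x_2 + 16/3 ≠ 0; add h_5 = -3/2x_2^2 + 1/3x_2 + 16/3 to the basis.

S(f_2,f_3): lcm = x_1. S = 3/5x_2^2 - 6/5x_2.
  reduce S modulo (f_1, f_2, f_3, h_4, h_5):
  remainder -16/15x_2 + 32/15 ≠ 0; add h_6 = -16/15x_2 + 32/15 to the basis.

The other S-polynomials (S(f_1,h_4), S(f_2,h_4), S(f_3,h_4), S(f_1,h_5), S(f_2,h_5), S(f_3,h_5), S(h_4,h_5), S(f_1,h_6), S(f_2,h_6), S(f_3,h_6), S(h_4,h_6), S(h_5,h_6)) all reduce to 0 modulo the current basis, so we have a Gröbner basis.
Inter-reduce: drop elements whose leading term is divisible by another's, tail-reduce, and make monic.
Reduced Gröbner basis: {x_1 + 4, x_2 - 2}.

A lex Gröbner basis eliminates variables successively. Here x_2 - 2 depends only on x_2, with roots {2}; lifting each root through the earlier basis elements recovers the full solutions.
  x_2 = 2: the earlier basis element becomes x_1 + 4 = 0, giving x_1 = -4 — point (-4, 2).
A lex Gröbner basis triangularizes the system, enabling back-substitution.

{(-4, 2)}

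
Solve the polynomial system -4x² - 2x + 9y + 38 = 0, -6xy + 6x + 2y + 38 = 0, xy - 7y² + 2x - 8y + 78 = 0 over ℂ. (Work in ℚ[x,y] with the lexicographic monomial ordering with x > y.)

Compute a lex Gröbner basis by Buchberger's algorithm.
f_1 = -4x² - 2x + 9y + 38, LT = x².
f_2 = -6xy + 6x + 2y + 38, LT = xy.
f_3 = xy + 2x - 7y² - 8y + 78, LT = xy.

S(f_1,f_2): lcm = x²y. S = x² + ⅚xy + 19/3x - 9/4y² - 19/2y.
  leading term x²: subtract (-¼)·f_1 from x² + ⅚xy + 19/3x - 9/4y² - 19/2y → ⅚xy + 35/6x - 9/4y² - 29/4y + 19/2
  leading term xy: subtract (-5/36)·f_2 from ⅚xy + 35/6x - 9/4y² - 29/4y + 19/2 → 20/3x - 9/4y² - 251/36y + 133/9
  leading term x: no divisor's leading term divides it; move 20/3x to the remainder.
  leading term y²: no divisor's leading term divides it; move -9/4y² to the remainder.
  leading term y: no divisor's leading term divides it; move -251/36y to the remainder.
  leading term 1: no divisor's leading term divides it; move 133/9 to the remainder.
  remainder 20/3x - 9/4y² - 251/36y + 133/9 ≠ 0; add h_4 = 20/3x - 9/4y² - 251/36y + 133/9 to the basis.

S(f_1,f_3): lcm = x²y. S = -2x² + 7xy² + 17/2xy - 78x - 9/4y² - 19/2y.
  leading term x²: subtract (½)·f_1 from -2x² + 7xy² + 17/2xy - 78x - 9/4y² - 19/2y → 7xy² + 17/2xy - 77x - 9/4y² - 14y - 19
  leading term xy²: subtract (-7/6y)·f_2 from 7xy² + 17/2xy - 77x - 9/4y² - 14y - 19 → 31/2xy - 77x + 1/12y² + 91/3y - 19
  leading term xy: subtract (-31/12)·f_2 from 31/2xy - 77x + 1/12y² + 91/3y - 19 → -123/2x + 1/12y² + 71/2y + 475/6
  leading term x: subtract (-369/40)·h_4 from -123/2x + 1/12y² + 71/2y + 475/6 → -9923/480y² - 4611/160y + 25859/120
  leading term y²: no divisor's leading term divides it; move -9923/480y² to the remainder.
  leading term y: no divisor's leading term divides it; move -4611/160y to the remainder.
  leading term 1: no divisor's leading term divides it; move 25859/120 to the remainder.
  remainder -9923/480y² - 4611/160y + 25859/120 ≠ 0; add h_5 = -9923/480y² - 4611/160y + 25859/120 to the basis.

S(f_2,f_3): lcm = xy. S = -3x + 7y² + 23/3y - 253/3.
  leading term x: subtract (-9/20)·h_4 from -3x + 7y² + 23/3y - 253/3 → 479/80y² + 1087/240y - 4661/60
  leading term y²: subtract (-2874/9923)·h_5 from 479/80y² + 1087/240y - 4661/60 → -227293/59538y - 454586/29769
  leading term y: no divisor's leading term divides it; move -227293/59538y to the remainder.
  leading term 1: no divisor's leading term divides it; move -454586/29769 to the remainder.
  remainder -227293/59538y - 454586/29769 ≠ 0; add h_6 = -227293/59538y - 454586/29769 to the basis.

S(f_1,h_4): lcm = x². S = 27/80xy² + 251/240xy - 103/60x - 9/4y - 19/2.
  leading term xy²: subtract (-9/160y)·f_2 from 27/80xy² + 251/240xy - 103/60x - 9/4y - 19/2 → 83/60xy - 103/60x + 9/80y² - 9/80y - 19/2
  leading term xy: subtract (-83/360)·f_2 from 83/60xy - 103/60x + 9/80y² - 9/80y - 19/2 → -⅓x + 9/80y² + 251/720y - 133/180
  leading term x: subtract (-1/20)·h_4 from -⅓x + 9/80y² + 251/720y - 133/180 → 0
  remainder 0.

S(f_2,h_4): lcm = xy. S = -x + 27/80y³ + 251/240y² - 51/20y - 19/3.
  leading term x: subtract (-3/20)·h_4 from -x + 27/80y³ + 251/240y² - 51/20y - 19/3 → 27/80y³ + 17/24y² - 863/240y - 247/60
  leading term y³: subtract (-162/9923y)·h_5 from 27/80y³ + 17/24y² - 863/240y - 247/60 → 566437/2381520y² - 185233/2381520y - 247/60
  leading term y²: subtract (-1132874/98465929)·h_5 from 566437/2381520y² - 185233/2381520y - 247/60 → -120919876/295397787y - 483679504/295397787
  leading term y: subtract (1064/9923)·h_6 from -120919876/295397787y - 483679504/295397787 → 0
  remainder 0.

S(f_3,h_4): lcm = xy. S = 2x + 27/80y³ - 1429/240y² - 613/60y + 78.
  leading term x: subtract (3/10)·h_4 from 2x + 27/80y³ - 1429/240y² - 613/60y + 78 → 27/80y³ - 1267/240y² - 65/8y + 2207/30
  leading term y³: subtract (-162/9923y)·h_5 from 27/80y³ - 1267/240y² - 65/8y + 2207/30 → -6846457/1190760y² - 1828589/396920y + 2207/30
  leading term y²: subtract (27385828/98465929)·h_5 from -6846457/1190760y² - 1828589/396920y + 2207/30 → 671196229/196931858y + 1342392458/98465929
  leading term y: subtract (-8859/9923)·h_6 from 671196229/196931858y + 1342392458/98465929 → 0
  remainder 0.

S(f_1,h_5): leading monomials are coprime, so the S-polynomial reduces to 0 (Buchberger's first criterion).
S(f_2,h_5): lcm = xy². S = -23756/9923xy + 103436/9923x - ⅓y² - 19/3y.
  leading term xy: subtract (11878/29769)·f_2 from -23756/9923xy + 103436/9923x - ⅓y² - 19/3y → 79680/9923x - ⅓y² - 212293/29769y - 451364/29769
  leading term x: subtract (11952/9923)·h_4 from 79680/9923x - ⅓y² - 212293/29769y - 451364/29769 → 70753/29769y² + 37703/29769y - 981236/29769
  leading term y²: subtract (-11320480/98465929)·h_5 from 70753/29769y² + 37703/29769y - 981236/29769 → -604599380/295397787y - 2418397520/295397787
  leading term y: subtract (5320/9923)·h_6 from -604599380/295397787y - 2418397520/295397787 → 0
  remainder 0.

S(f_3,h_5): lcm = xy². S = 6013/9923xy + 103436/9923x - 7y³ - 8y² + 78y.
  leading term xy: subtract (-6013/59538)·f_2 from 6013/9923xy + 103436/9923x - 7y³ - 8y² + 78y → 109449/9923x - 7y³ - 8y² + 2327995/29769y + 114247/29769
  leading term x: subtract (328347/198460)·h_4 from 109449/9923x - 7y³ - 8y² + 2327995/29769y + 114247/29769 → -7y³ - 3395597/793840y² + 213711299/2381520y - 12271777/595380
  leading term y³: subtract (3360/9923y)·h_5 from -7y³ - 3395597/793840y² + 213711299/2381520y - 12271777/595380 → 4350883/793840y² + 39938819/2381520y - 12271777/595380
  leading term y²: subtract (-26105298/98465929)·h_5 from 4350883/793840y² + 39938819/2381520y - 12271777/595380 → 5393890183/590795574y + 10787780366/295397787
  leading term y: subtract (-23731/9923)·h_6 from 5393890183/590795574y + 10787780366/295397787 → 0
  remainder 0.

S(h_4,h_5): leading monomials are coprime, so the S-polynomial reduces to 0 (Buchberger's first criterion).
S(f_1,h_6): leading monomials are coprime, so the S-polynomial reduces to 0 (Buchberger's first criterion).
S(f_2,h_6): lcm = xy. S = -5x - ⅓y - 19/3.
  leading term x: subtract (-¾)·h_4 from -5x - ⅓y - 19/3 → -27/16y² - 89/16y + 19/4
  leading term y²: subtract (810/9923)·h_5 from -27/16y² - 89/16y + 19/4 → -63707/19846y - 127414/9923
  leading term y: subtract (191121/227293)·h_6 from -63707/19846y - 127414/9923 → 0
  remainder 0.

S(f_3,h_6): lcm = xy. S = -2x - 7y² - 8y + 78.
  leading term x: subtract (-3/10)·h_4 from -2x - 7y² - 8y + 78 → -307/40y² - 1211/120y + 2473/30
  leading term y²: subtract (3684/9923)·h_5 from -307/40y² - 1211/120y + 2473/30 → 18086/29769y + 72344/29769
  leading term y: subtract (-36172/227293)·h_6 from 18086/29769y + 72344/29769 → 0
  remainder 0.

S(h_4,h_6): leading monomials are coprime, so the S-polynomial reduces to 0 (Buchberger's first criterion).
S(h_5,h_6): lcm = y². S = -25859/9923y - 103436/9923.
  leading term y: subtract (155154/227293)·h_6 from -25859/9923y - 103436/9923 → 0
  remainder 0.

Every S-polynomial of the final basis reduces to 0, so we have a Gröbner basis.
Inter-reduce: drop elements whose leading term is divisible by another's, tail-reduce, and make monic.
Reduced Gröbner basis: {x + 1, y + 4}.

A lex Gröbner basis eliminates variables successively. Here y + 4 depends only on y, with roots {-4}; lifting each root through the earlier basis elements recovers the full solutions.
  y = -4: the earlier basis element becomes x + 1 = 0, giving x = -1 — point (-1, -4).
Check: every point annihilates each of the original generators.

{(-1, -4)}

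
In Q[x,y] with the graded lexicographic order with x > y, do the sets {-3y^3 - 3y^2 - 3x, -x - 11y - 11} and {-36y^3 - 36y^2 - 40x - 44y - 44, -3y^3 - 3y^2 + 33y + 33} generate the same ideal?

For a fixed monomial order, each ideal has a unique reduced Gröbner basis; comparing bases decides equality.
Buchberger on the first generating set:
f_1 = -3y^3 - 3y^2 - 3x, LT = y^3.
f_2 = -x - 11y - 11, LT = x.

The S-polynomials (S(f_1,f_2)) all reduce to 0 modulo the current basis, so we have a Gröbner basis.
Inter-reduce: drop elements whose leading term is divisible by another's, tail-reduce, and make monic.
Reduced Gröbner basis: {y^3 + y^2 - 11y - 11, x + 11y + 11}.

Buchberger on the second generating set:
h_1 = -36y^3 - 36y^2 - 40x - 44y - 44, LT = y^3.
h_2 = -3y^3 - 3y^2 + 33y + 33, LT = y^3.

S(h_1,h_2): lcm = y^3. S = 10/9x + 110/9y + 110/9.
  reduce S modulo (h_1, h_2):
  remainder 10/9x + 110/9y + 110/9 ≠ 0; add k_3 = 10/9x + 110/9y + 110/9 to the basis.

The other S-polynomials (S(h_1,k_3), S(h_2,k_3)) all reduce to 0 modulo the current basis, so we have a Gröbner basis.
Inter-reduce: drop elements whose leading term is divisible by another's, tail-reduce, and make monic.
Reduced Gröbner basis: {y^3 + y^2 - 11y - 11, x + 11y + 11}.

Same reduced basis, so the two generating sets span the same ideal.
The same test decides containment: I ⊆ J iff every generator of I reduces to 0 modulo a Gröbner basis of J.

Yes, the ideals are equal.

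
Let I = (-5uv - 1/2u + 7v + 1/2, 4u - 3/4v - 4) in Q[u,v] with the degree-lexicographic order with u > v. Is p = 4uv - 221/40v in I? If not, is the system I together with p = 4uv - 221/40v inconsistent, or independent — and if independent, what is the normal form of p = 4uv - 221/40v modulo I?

4uv - 221/40v lies in I (it reduces to 0).

First compute the reduced Gröbner basis of I by Buchberger's algorithm.
f_1 = -5uv - 1/2u + 7v + 1/2, LT = uv.
f_2 = 4u - 3/4v - 4, LT = u.

S(f_1,f_2): lcm = uv. S = 3/16v^2 + 1/10u - 2/5v - 1/10.
  reduce S modulo (f_1, f_2):
  remainder 3/16v^2 - 61/160v ≠ 0; add h_3 = 3/16v^2 - 61/160v to the basis.

The other S-polynomials (S(f_1,h_3), S(f_2,h_3)) all reduce to 0 modulo the current basis, so we have a Gröbner basis.
Inter-reduce: drop elements whose leading term is divisible by another's, tail-reduce, and make monic.
Reduced Gröbner basis: {v^2 - 61/30v, u - 3/16v - 1}.
Label its elements g_1 = v^2 - 61/30v, g_2 = u - 3/16v - 1.

Reduce p = 4uv - 221/40v modulo G:
  leading term uv: subtract (4v)·g_2 from 4uv - 221/40v → 3/4v^2 - 61/40v
  leading term v^2: subtract (3/4)·g_1 from 3/4v^2 - 61/40v → 0
  normal form = 0.
Since the normal form is 0, p ∈ I.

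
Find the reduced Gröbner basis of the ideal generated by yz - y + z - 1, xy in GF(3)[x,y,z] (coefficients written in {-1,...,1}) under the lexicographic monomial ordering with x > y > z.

G = {xy, xz - x, yz - y + z - 1}

f_1 = yz - y + z - 1, LT = yz.
f_2 = xy, LT = xy.

S(f_1,f_2): lcm = xyz. S = -xy + xz - x.
  leading term xy: subtract (-1)·f_2 from -xy + xz - x → xz - x
  leading term xz: no divisor's leading term divides it; move xz to the remainder.
  leading term x: no divisor's leading term divides it; move -x to the remainder.
  remainder xz - x ≠ 0; add g_3 = xz - x to the basis.

S(f_1,g_3): lcm = xyz. S = xz - x.
  leading term xz: subtract (1)·g_3 from xz - x → 0
  remainder 0.

S(f_2,g_3): lcm = xyz. S = xy.
  leading term xy: subtract (1)·f_2 from xy → 0
  remainder 0.

Every S-polynomial of the final basis reduces to 0, so we have a Gröbner basis.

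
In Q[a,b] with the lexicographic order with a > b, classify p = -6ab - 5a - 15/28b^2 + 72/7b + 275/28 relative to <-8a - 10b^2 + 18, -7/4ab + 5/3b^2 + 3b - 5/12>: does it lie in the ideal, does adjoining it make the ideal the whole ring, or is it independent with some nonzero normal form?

-6ab - 5a - 15/28b^2 + 72/7b + 275/28 lies in I (it reduces to 0).

First compute the reduced Gröbner basis of I by Buchberger's algorithm.
f_1 = -8a - 10b^2 + 18, LT = a.
f_2 = -7/4ab + 5/3b^2 + 3b - 5/12, LT = ab.

S(f_1,f_2): lcm = ab. S = 5/4b^3 + 20/21b^2 - 15/28b - 5/21.
  leading term b^3: no divisor's leading term divides it; move 5/4b^3 to the remainder.
  leading term b^2: no divisor's leading term divides it; move 20/21b^2 to the remainder.
  leading term b: no divisor's leading term divides it; move -15/28b to the remainder.
  leading term 1: no divisor's leading term divides it; move -5/21 to the remainder.
  remainder 5/4b^3 + 20/21b^2 - 15/28b - 5/21 ≠ 0; add h_3 = 5/4b^3 + 20/21b^2 - 15/28b - 5/21 to the basis.

The other S-polynomials (S(f_1,h_3), S(f_2,h_3)) all reduce to 0 modulo the current basis, so we have a Gröbner basis.
Inter-reduce: drop elements whose leading term is divisible by another's, tail-reduce, and make monic.
Reduced Gröbner basis: {a + 5/4b^2 - 9/4, b^3 + 16/21b^2 - 3/7b - 4/21}.
Label its elements g_1 = a + 5/4b^2 - 9/4, g_2 = b^3 + 16/21b^2 - 3/7b - 4/21.

Reduce p = -6ab - 5a - 15/28b^2 + 72/7b + 275/28 modulo G:
  leading term ab: subtract (-6b)·g_1 from -6ab - 5a - 15/28b^2 + 72/7b + 275/28 → -5a + 15/2b^3 - 15/28b^2 - 45/14b + 275/28
  leading term a: subtract (-5)·g_1 from -5a + 15/2b^3 - 15/28b^2 - 45/14b + 275/28 → 15/2b^3 + 40/7b^2 - 45/14b - 10/7
  leading term b^3: subtract (15/2)·g_2 from 15/2b^3 + 40/7b^2 - 45/14b - 10/7 → 0
  normal form = 0.
Since the normal form is 0, p ∈ I.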